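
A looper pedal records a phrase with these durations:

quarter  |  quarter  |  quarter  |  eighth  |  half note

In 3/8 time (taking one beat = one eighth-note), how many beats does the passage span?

One eighth-note beat = 2 sixteenth notes.
Convert each value to sixteenth notes: quarter = 4; quarter = 4; quarter = 4; eighth = 2; half note = 8.
Adding: 4 + 4 + 4 + 2 + 8 = 22.
22 ÷ 2 = 11 beats.

11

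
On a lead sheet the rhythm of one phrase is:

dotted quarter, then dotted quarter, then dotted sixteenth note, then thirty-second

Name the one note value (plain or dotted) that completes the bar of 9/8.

quarter note

The bar of 9/8 = 36 thirty-second notes.
In thirty-second notes: dotted quarter = 12; dotted quarter = 12; dotted sixteenth note = 3; thirty-second = 1.
Adding: 12 + 12 + 3 + 1 = 28.
Remaining: 36 − 28 = 8 thirty-second notes, which is a quarter note.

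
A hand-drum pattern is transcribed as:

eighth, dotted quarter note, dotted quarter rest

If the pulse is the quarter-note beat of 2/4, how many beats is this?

3.5

One quarter-note beat = 2 eighth notes.
Express everything in eighth notes: eighth = 1; dotted quarter note = 3; dotted quarter rest = 3.
Total: 1 + 3 + 3 = 7.
7 ÷ 2 = 3.5 beats.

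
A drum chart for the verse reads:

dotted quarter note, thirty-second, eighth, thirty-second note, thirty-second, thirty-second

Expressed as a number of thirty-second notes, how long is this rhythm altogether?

Each duration in thirty-second notes: dotted quarter note = 12; thirty-second = 1; eighth = 4; thirty-second note = 1; thirty-second = 1; thirty-second = 1.
Altogether 12 + 1 + 4 + 1 + 1 + 1 = 20 thirty-second notes.

20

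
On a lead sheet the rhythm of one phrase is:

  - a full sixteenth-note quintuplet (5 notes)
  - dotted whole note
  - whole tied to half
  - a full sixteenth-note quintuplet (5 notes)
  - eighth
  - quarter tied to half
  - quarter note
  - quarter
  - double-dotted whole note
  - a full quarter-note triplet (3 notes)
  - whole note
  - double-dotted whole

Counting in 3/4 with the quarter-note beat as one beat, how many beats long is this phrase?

39.5

One quarter-note beat = 2 eighth notes.
Each duration in eighth notes: a full sixteenth-note quintuplet (5 notes) (five quintuplet sixteenths span one quarter) = 2; dotted whole note = 12; whole tied to half (whole + half) = 12; a full sixteenth-note quintuplet (5 notes) (five quintuplet sixteenths span one quarter) = 2; eighth = 1; quarter tied to half (quarter + half) = 6; quarter note = 2; quarter = 2; double-dotted whole note = 14; a full quarter-note triplet (3 notes) (three triplet quarters span one half) = 4; whole note = 8; double-dotted whole = 14.
Altogether 2 + 12 + 12 + 2 + 1 + 6 + 2 + 2 + 14 + 4 + 8 + 14 = 79.
79 ÷ 2 = 39.5 beats.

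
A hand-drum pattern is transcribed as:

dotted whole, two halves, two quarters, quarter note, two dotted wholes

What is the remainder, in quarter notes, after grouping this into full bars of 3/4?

1

One bar of 3/4 = 3 quarter notes.
Each duration in quarter notes: dotted whole = 6; half = 2; half = 2; quarter = 1; quarter = 1; quarter note = 1; dotted whole = 6; dotted whole = 6.
Sum: 6 + 2 + 2 + 1 + 1 + 1 + 6 + 6 = 25.
25 ÷ 3 = 8 complete bars with 1 quarter note remaining.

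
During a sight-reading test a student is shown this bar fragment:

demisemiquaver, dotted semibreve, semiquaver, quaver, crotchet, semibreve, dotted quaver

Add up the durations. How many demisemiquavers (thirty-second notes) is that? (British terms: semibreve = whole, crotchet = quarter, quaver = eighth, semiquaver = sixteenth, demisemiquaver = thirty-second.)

101

In thirty-second notes: demisemiquaver = 1; dotted semibreve = 48; semiquaver = 2; quaver = 4; crotchet = 8; semibreve = 32; dotted quaver = 6.
Adding: 1 + 48 + 2 + 4 + 8 + 32 + 6 = 101 thirty-second notes.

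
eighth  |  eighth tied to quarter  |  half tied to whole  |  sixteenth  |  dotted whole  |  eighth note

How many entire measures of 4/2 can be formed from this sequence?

1

One bar of 4/2 = 32 sixteenth notes.
Express everything in sixteenth notes: eighth = 2; eighth tied to quarter (eighth + quarter) = 6; half tied to whole (half + whole) = 24; sixteenth = 1; dotted whole = 24; eighth note = 2.
Total: 2 + 6 + 24 + 1 + 24 + 2 = 59.
59 ÷ 32 = 1 complete bar with 27 left over.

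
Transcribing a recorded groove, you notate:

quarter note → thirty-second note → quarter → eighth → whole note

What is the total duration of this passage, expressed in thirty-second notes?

Convert each value to thirty-second notes: quarter note = 8; thirty-second note = 1; quarter = 8; eighth = 4; whole note = 32.
Adding: 8 + 1 + 8 + 4 + 32 = 53 thirty-second notes.

53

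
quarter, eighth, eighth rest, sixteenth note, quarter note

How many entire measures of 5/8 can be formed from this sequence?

One bar of 5/8 = 10 sixteenth notes.
Express everything in sixteenth notes: quarter = 4; eighth = 2; eighth rest = 2; sixteenth note = 1; quarter note = 4.
Sum: 4 + 2 + 2 + 1 + 4 = 13.
13 ÷ 10 = 1 complete bar with 3 left over.

1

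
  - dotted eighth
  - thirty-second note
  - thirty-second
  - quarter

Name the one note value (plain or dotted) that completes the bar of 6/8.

quarter note

The bar of 6/8 = 24 thirty-second notes.
Convert each value to thirty-second notes: dotted eighth = 6; thirty-second note = 1; thirty-second = 1; quarter = 8.
Adding: 6 + 1 + 1 + 8 = 16.
Remaining: 24 − 16 = 8 thirty-second notes, which is a quarter note.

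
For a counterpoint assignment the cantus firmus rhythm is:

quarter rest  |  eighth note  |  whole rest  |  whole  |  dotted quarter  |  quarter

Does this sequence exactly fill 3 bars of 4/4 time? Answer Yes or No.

Yes

One bar of 4/4 = 8 eighth notes, so 3 bars = 24.
Working in eighth notes: quarter rest = 2; eighth note = 1; whole rest = 8; whole = 8; dotted quarter = 3; quarter = 2.
Adding: 2 + 1 + 8 + 8 + 3 + 2 = 24.
24 equals 24, so the answer is Yes.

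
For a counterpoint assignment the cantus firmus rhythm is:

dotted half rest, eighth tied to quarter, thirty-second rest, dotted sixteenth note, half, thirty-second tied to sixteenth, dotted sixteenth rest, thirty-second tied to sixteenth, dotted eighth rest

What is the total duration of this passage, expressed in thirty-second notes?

In thirty-second notes: dotted half rest = 24; eighth tied to quarter (eighth + quarter) = 12; thirty-second rest = 1; dotted sixteenth note = 3; half = 16; thirty-second tied to sixteenth (thirty-second + sixteenth) = 3; dotted sixteenth rest = 3; thirty-second tied to sixteenth (thirty-second + sixteenth) = 3; dotted eighth rest = 6.
Adding: 24 + 12 + 1 + 3 + 16 + 3 + 3 + 3 + 6 = 71 thirty-second notes.

71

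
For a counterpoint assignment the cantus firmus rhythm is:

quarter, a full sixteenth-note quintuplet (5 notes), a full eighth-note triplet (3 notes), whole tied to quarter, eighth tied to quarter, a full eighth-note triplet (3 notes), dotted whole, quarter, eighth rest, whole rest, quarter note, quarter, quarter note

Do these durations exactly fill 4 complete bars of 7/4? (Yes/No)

No

One bar of 7/4 = 14 eighth notes, so 4 bars = 56.
Each duration in eighth notes: quarter = 2; a full sixteenth-note quintuplet (5 notes) (five quintuplet sixteenths span one quarter) = 2; a full eighth-note triplet (3 notes) (three triplet eighths span one quarter) = 2; whole tied to quarter (whole + quarter) = 10; eighth tied to quarter (eighth + quarter) = 3; a full eighth-note triplet (3 notes) (three triplet eighths span one quarter) = 2; dotted whole = 12; quarter = 2; eighth rest = 1; whole rest = 8; quarter note = 2; quarter = 2; quarter note = 2.
Sum: 2 + 2 + 2 + 10 + 3 + 2 + 12 + 2 + 1 + 8 + 2 + 2 + 2 = 50.
50 falls short of 56, so the answer is No.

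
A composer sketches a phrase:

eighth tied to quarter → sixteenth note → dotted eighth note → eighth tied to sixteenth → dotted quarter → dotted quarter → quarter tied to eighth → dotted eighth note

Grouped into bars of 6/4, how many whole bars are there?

One bar of 6/4 = 24 sixteenth notes.
Each duration in sixteenth notes: eighth tied to quarter (eighth + quarter) = 6; sixteenth note = 1; dotted eighth note = 3; eighth tied to sixteenth (eighth + sixteenth) = 3; dotted quarter = 6; dotted quarter = 6; quarter tied to eighth (quarter + eighth) = 6; dotted eighth note = 3.
Adding: 6 + 1 + 3 + 3 + 6 + 6 + 6 + 3 = 34.
34 ÷ 24 = 1 complete bar with 10 left over.

1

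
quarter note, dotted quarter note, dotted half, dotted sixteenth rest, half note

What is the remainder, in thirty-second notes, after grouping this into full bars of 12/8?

One bar of 12/8 = 48 thirty-second notes.
Each duration in thirty-second notes: quarter note = 8; dotted quarter note = 12; dotted half = 24; dotted sixteenth rest = 3; half note = 16.
Altogether 8 + 12 + 24 + 3 + 16 = 63.
63 ÷ 48 = 1 complete bar with 15 thirty-second notes remaining.

15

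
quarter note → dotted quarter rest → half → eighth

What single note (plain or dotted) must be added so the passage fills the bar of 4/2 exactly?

dotted half note

The bar of 4/2 = 16 eighth notes.
Express everything in eighth notes: quarter note = 2; dotted quarter rest = 3; half = 4; eighth = 1.
Altogether 2 + 3 + 4 + 1 = 10.
Remaining: 16 − 10 = 6 eighth notes, which is a dotted half note.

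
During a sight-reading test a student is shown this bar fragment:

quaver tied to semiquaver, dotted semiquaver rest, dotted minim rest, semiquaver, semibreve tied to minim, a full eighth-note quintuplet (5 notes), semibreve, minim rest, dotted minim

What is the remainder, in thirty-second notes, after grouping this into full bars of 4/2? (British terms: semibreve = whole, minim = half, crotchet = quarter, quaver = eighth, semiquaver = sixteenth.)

One bar of 4/2 = 64 thirty-second notes.
Convert each value to thirty-second notes: quaver tied to semiquaver (quaver + semiquaver) = 6; dotted semiquaver rest = 3; dotted minim rest = 24; semiquaver = 2; semibreve tied to minim (semibreve + minim) = 48; a full eighth-note quintuplet (5 notes) (five quintuplet eighths span one half) = 16; semibreve = 32; minim rest = 16; dotted minim = 24.
Adding: 6 + 3 + 24 + 2 + 48 + 16 + 32 + 16 + 24 = 171.
171 ÷ 64 = 2 complete bars with 43 thirty-second notes remaining.

43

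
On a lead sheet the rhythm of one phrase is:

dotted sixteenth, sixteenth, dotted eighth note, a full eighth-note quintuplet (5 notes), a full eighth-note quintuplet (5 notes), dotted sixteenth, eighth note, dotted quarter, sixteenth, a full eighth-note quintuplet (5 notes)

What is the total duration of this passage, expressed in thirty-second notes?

Working in thirty-second notes: dotted sixteenth = 3; sixteenth = 2; dotted eighth note = 6; a full eighth-note quintuplet (5 notes) (five quintuplet eighths span one half) = 16; a full eighth-note quintuplet (5 notes) (five quintuplet eighths span one half) = 16; dotted sixteenth = 3; eighth note = 4; dotted quarter = 12; sixteenth = 2; a full eighth-note quintuplet (5 notes) (five quintuplet eighths span one half) = 16.
Sum: 3 + 2 + 6 + 16 + 16 + 3 + 4 + 12 + 2 + 16 = 80 thirty-second notes.

80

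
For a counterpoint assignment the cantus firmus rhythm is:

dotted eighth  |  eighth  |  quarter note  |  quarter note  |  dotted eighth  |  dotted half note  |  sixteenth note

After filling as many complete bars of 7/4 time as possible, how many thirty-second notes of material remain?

2

One bar of 7/4 = 28 sixteenth notes.
In sixteenth notes: dotted eighth = 3; eighth = 2; quarter note = 4; quarter note = 4; dotted eighth = 3; dotted half note = 12; sixteenth note = 1.
Total: 3 + 2 + 4 + 4 + 3 + 12 + 1 = 29.
29 ÷ 28 = 1 complete bar with 1 sixteenth note remaining = 2 thirty-second notes.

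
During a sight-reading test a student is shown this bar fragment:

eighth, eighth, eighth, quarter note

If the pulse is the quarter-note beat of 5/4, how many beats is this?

One quarter-note beat = 2 eighth notes.
In eighth notes: eighth = 1; eighth = 1; eighth = 1; quarter note = 2.
Altogether 1 + 1 + 1 + 2 = 5.
5 ÷ 2 = 2.5 beats.

2.5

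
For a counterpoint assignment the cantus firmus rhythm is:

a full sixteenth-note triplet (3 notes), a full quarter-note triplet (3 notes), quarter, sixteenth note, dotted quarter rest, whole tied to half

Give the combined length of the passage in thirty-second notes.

90

Convert each value to thirty-second notes: a full sixteenth-note triplet (3 notes) (three triplet sixteenths span one eighth) = 4; a full quarter-note triplet (3 notes) (three triplet quarters span one half) = 16; quarter = 8; sixteenth note = 2; dotted quarter rest = 12; whole tied to half (whole + half) = 48.
Sum: 4 + 16 + 8 + 2 + 12 + 48 = 90 thirty-second notes.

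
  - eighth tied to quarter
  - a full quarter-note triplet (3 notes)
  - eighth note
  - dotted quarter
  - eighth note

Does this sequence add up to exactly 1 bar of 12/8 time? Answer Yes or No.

Yes

One bar of 12/8 = 12 eighth notes.
In eighth notes: eighth tied to quarter (eighth + quarter) = 3; a full quarter-note triplet (3 notes) (three triplet quarters span one half) = 4; eighth note = 1; dotted quarter = 3; eighth note = 1.
Altogether 3 + 4 + 1 + 3 + 1 = 12.
12 equals 12, so the answer is Yes.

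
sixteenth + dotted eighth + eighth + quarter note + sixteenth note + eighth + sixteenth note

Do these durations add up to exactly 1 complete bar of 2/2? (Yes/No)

One bar of 2/2 = 16 sixteenth notes.
Convert each value to sixteenth notes: sixteenth = 1; dotted eighth = 3; eighth = 2; quarter note = 4; sixteenth note = 1; eighth = 2; sixteenth note = 1.
Adding: 1 + 3 + 2 + 4 + 1 + 2 + 1 = 14.
14 falls short of 16, so the answer is No.

No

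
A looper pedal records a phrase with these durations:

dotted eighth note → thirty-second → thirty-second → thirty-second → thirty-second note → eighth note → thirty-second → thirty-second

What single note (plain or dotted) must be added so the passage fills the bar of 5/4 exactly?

dotted half note

The bar of 5/4 = 40 thirty-second notes.
Express everything in thirty-second notes: dotted eighth note = 6; thirty-second = 1; thirty-second = 1; thirty-second = 1; thirty-second note = 1; eighth note = 4; thirty-second = 1; thirty-second = 1.
Sum: 6 + 1 + 1 + 1 + 1 + 4 + 1 + 1 = 16.
Remaining: 40 − 16 = 24 thirty-second notes, which is a dotted half note.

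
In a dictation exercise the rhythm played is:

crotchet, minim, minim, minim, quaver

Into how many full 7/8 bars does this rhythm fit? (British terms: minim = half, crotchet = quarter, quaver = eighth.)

2

One bar of 7/8 = 7 eighth notes.
Each duration in eighth notes: crotchet = 2; minim = 4; minim = 4; minim = 4; quaver = 1.
Altogether 2 + 4 + 4 + 4 + 1 = 15.
15 ÷ 7 = 2 complete bars with 1 left over.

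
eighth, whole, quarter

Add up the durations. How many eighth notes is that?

11

Each duration in eighth notes: eighth = 1; whole = 8; quarter = 2.
Total: 1 + 8 + 2 = 11 eighth notes.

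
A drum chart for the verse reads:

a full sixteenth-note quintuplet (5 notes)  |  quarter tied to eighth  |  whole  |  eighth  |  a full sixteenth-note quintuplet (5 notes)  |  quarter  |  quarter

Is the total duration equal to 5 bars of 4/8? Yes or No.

One bar of 4/8 = 4 eighth notes, so 5 bars = 20.
Each duration in eighth notes: a full sixteenth-note quintuplet (5 notes) (five quintuplet sixteenths span one quarter) = 2; quarter tied to eighth (quarter + eighth) = 3; whole = 8; eighth = 1; a full sixteenth-note quintuplet (5 notes) (five quintuplet sixteenths span one quarter) = 2; quarter = 2; quarter = 2.
Total: 2 + 3 + 8 + 1 + 2 + 2 + 2 = 20.
20 equals 20, so the answer is Yes.

Yes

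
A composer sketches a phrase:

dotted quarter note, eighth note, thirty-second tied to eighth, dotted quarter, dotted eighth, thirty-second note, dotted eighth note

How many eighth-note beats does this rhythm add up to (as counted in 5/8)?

One eighth-note beat = 4 thirty-second notes.
Convert each value to thirty-second notes: dotted quarter note = 12; eighth note = 4; thirty-second tied to eighth (thirty-second + eighth) = 5; dotted quarter = 12; dotted eighth = 6; thirty-second note = 1; dotted eighth note = 6.
Adding: 12 + 4 + 5 + 12 + 6 + 1 + 6 = 46.
46 ÷ 4 = 11.5 beats.

11.5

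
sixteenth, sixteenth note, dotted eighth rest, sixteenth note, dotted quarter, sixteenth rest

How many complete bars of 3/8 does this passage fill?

2

One bar of 3/8 = 6 sixteenth notes.
Working in sixteenth notes: sixteenth = 1; sixteenth note = 1; dotted eighth rest = 3; sixteenth note = 1; dotted quarter = 6; sixteenth rest = 1.
Sum: 1 + 1 + 3 + 1 + 6 + 1 = 13.
13 ÷ 6 = 2 complete bars with 1 left over.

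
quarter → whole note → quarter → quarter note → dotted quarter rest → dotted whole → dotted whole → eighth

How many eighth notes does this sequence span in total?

42

Each duration in eighth notes: quarter = 2; whole note = 8; quarter = 2; quarter note = 2; dotted quarter rest = 3; dotted whole = 12; dotted whole = 12; eighth = 1.
Altogether 2 + 8 + 2 + 2 + 3 + 12 + 12 + 1 = 42 eighth notes.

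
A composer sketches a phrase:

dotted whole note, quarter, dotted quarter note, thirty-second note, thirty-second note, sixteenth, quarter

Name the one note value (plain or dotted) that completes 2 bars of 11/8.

quarter note

2 bars of 11/8 = 88 thirty-second notes.
Working in thirty-second notes: dotted whole note = 48; quarter = 8; dotted quarter note = 12; thirty-second note = 1; thirty-second note = 1; sixteenth = 2; quarter = 8.
Total: 48 + 8 + 12 + 1 + 1 + 2 + 8 = 80.
Remaining: 88 − 80 = 8 thirty-second notes, which is a quarter note.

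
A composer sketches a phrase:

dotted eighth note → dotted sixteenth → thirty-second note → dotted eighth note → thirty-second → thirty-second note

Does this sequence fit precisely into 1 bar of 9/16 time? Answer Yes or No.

Yes

One bar of 9/16 = 18 thirty-second notes.
In thirty-second notes: dotted eighth note = 6; dotted sixteenth = 3; thirty-second note = 1; dotted eighth note = 6; thirty-second = 1; thirty-second note = 1.
Sum: 6 + 3 + 1 + 6 + 1 + 1 = 18.
18 equals 18, so the answer is Yes.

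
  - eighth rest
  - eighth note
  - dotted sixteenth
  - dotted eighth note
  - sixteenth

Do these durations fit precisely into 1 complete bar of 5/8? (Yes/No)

One bar of 5/8 = 20 thirty-second notes.
Working in thirty-second notes: eighth rest = 4; eighth note = 4; dotted sixteenth = 3; dotted eighth note = 6; sixteenth = 2.
Sum: 4 + 4 + 3 + 6 + 2 = 19.
19 falls short of 20, so the answer is No.

No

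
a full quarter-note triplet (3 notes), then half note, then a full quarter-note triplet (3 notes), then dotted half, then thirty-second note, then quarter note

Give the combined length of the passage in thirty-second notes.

Express everything in thirty-second notes: a full quarter-note triplet (3 notes) (three triplet quarters span one half) = 16; half note = 16; a full quarter-note triplet (3 notes) (three triplet quarters span one half) = 16; dotted half = 24; thirty-second note = 1; quarter note = 8.
Altogether 16 + 16 + 16 + 24 + 1 + 8 = 81 thirty-second notes.

81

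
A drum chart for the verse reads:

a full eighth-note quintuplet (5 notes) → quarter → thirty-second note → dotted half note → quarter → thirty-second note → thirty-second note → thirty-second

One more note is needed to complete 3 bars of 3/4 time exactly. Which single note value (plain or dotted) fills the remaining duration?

dotted quarter note

3 bars of 3/4 = 72 thirty-second notes.
In thirty-second notes: a full eighth-note quintuplet (5 notes) (five quintuplet eighths span one half) = 16; quarter = 8; thirty-second note = 1; dotted half note = 24; quarter = 8; thirty-second note = 1; thirty-second note = 1; thirty-second = 1.
Sum: 16 + 8 + 1 + 24 + 8 + 1 + 1 + 1 = 60.
Remaining: 72 − 60 = 12 thirty-second notes, which is a dotted quarter note.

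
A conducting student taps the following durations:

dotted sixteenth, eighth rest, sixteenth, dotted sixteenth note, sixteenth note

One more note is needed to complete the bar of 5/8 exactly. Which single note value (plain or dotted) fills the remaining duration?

dotted eighth note

The bar of 5/8 = 20 thirty-second notes.
Express everything in thirty-second notes: dotted sixteenth = 3; eighth rest = 4; sixteenth = 2; dotted sixteenth note = 3; sixteenth note = 2.
Total: 3 + 4 + 2 + 3 + 2 = 14.
Remaining: 20 − 14 = 6 thirty-second notes, which is a dotted eighth note.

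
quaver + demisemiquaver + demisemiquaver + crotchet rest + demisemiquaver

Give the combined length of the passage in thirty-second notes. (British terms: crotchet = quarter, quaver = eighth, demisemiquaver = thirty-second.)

Convert each value to thirty-second notes: quaver = 4; demisemiquaver = 1; demisemiquaver = 1; crotchet rest = 8; demisemiquaver = 1.
Total: 4 + 1 + 1 + 8 + 1 = 15 thirty-second notes.

15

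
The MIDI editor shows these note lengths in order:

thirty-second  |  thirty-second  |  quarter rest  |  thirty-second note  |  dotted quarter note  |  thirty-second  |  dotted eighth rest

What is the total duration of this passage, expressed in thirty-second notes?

30

In thirty-second notes: thirty-second = 1; thirty-second = 1; quarter rest = 8; thirty-second note = 1; dotted quarter note = 12; thirty-second = 1; dotted eighth rest = 6.
Total: 1 + 1 + 8 + 1 + 12 + 1 + 6 = 30 thirty-second notes.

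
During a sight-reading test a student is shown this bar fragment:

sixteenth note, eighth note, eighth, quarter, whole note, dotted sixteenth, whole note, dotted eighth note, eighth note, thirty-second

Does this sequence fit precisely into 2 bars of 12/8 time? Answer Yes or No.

One bar of 12/8 = 48 thirty-second notes, so 2 bars = 96.
In thirty-second notes: sixteenth note = 2; eighth note = 4; eighth = 4; quarter = 8; whole note = 32; dotted sixteenth = 3; whole note = 32; dotted eighth note = 6; eighth note = 4; thirty-second = 1.
Altogether 2 + 4 + 4 + 8 + 32 + 3 + 32 + 6 + 4 + 1 = 96.
96 equals 96, so the answer is Yes.

Yes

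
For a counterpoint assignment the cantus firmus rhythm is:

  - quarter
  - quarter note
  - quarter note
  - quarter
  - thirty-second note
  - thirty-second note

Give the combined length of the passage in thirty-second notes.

34

Convert each value to thirty-second notes: quarter = 8; quarter note = 8; quarter note = 8; quarter = 8; thirty-second note = 1; thirty-second note = 1.
Total: 8 + 8 + 8 + 8 + 1 + 1 = 34 thirty-second notes.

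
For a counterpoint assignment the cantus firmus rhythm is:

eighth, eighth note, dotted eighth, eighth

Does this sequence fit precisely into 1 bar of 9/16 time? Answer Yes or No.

Yes

One bar of 9/16 = 9 sixteenth notes.
In sixteenth notes: eighth = 2; eighth note = 2; dotted eighth = 3; eighth = 2.
Total: 2 + 2 + 3 + 2 = 9.
9 equals 9, so the answer is Yes.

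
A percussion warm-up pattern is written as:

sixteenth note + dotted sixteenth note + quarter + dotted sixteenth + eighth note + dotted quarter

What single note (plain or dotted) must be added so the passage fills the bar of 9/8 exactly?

The bar of 9/8 = 36 thirty-second notes.
Express everything in thirty-second notes: sixteenth note = 2; dotted sixteenth note = 3; quarter = 8; dotted sixteenth = 3; eighth note = 4; dotted quarter = 12.
Sum: 2 + 3 + 8 + 3 + 4 + 12 = 32.
Remaining: 36 − 32 = 4 thirty-second notes, which is a eighth note.

eighth note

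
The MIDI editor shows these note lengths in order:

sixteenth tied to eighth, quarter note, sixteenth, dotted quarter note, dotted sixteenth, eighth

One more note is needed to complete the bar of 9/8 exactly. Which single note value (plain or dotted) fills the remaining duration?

thirty-second note

The bar of 9/8 = 36 thirty-second notes.
Each duration in thirty-second notes: sixteenth tied to eighth (sixteenth + eighth) = 6; quarter note = 8; sixteenth = 2; dotted quarter note = 12; dotted sixteenth = 3; eighth = 4.
Total: 6 + 8 + 2 + 12 + 3 + 4 = 35.
Remaining: 36 − 35 = 1 thirty-second note, which is a thirty-second note.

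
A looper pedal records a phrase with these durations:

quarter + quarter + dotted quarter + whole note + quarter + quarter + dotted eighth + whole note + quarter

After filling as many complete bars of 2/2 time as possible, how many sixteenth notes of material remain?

13

One bar of 2/2 = 16 sixteenth notes.
Each duration in sixteenth notes: quarter = 4; quarter = 4; dotted quarter = 6; whole note = 16; quarter = 4; quarter = 4; dotted eighth = 3; whole note = 16; quarter = 4.
Altogether 4 + 4 + 6 + 16 + 4 + 4 + 3 + 16 + 4 = 61.
61 ÷ 16 = 3 complete bars with 13 sixteenth notes remaining.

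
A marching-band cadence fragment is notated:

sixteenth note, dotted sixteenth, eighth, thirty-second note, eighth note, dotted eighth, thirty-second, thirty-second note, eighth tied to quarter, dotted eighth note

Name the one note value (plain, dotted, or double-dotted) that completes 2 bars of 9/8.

whole note

2 bars of 9/8 = 72 thirty-second notes.
Each duration in thirty-second notes: sixteenth note = 2; dotted sixteenth = 3; eighth = 4; thirty-second note = 1; eighth note = 4; dotted eighth = 6; thirty-second = 1; thirty-second note = 1; eighth tied to quarter (eighth + quarter) = 12; dotted eighth note = 6.
Altogether 2 + 3 + 4 + 1 + 4 + 6 + 1 + 1 + 12 + 6 = 40.
Remaining: 72 − 40 = 32 thirty-second notes, which is a whole note.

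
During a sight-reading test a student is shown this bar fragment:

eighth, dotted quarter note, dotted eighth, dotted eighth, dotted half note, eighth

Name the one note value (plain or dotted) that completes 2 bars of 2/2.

2 bars of 2/2 = 32 sixteenth notes.
Working in sixteenth notes: eighth = 2; dotted quarter note = 6; dotted eighth = 3; dotted eighth = 3; dotted half note = 12; eighth = 2.
Adding: 2 + 6 + 3 + 3 + 12 + 2 = 28.
Remaining: 32 − 28 = 4 sixteenth notes, which is a quarter note.

quarter note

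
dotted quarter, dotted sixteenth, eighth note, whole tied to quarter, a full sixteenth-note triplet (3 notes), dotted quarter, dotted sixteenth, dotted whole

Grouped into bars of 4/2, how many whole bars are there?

One bar of 4/2 = 64 thirty-second notes.
Each duration in thirty-second notes: dotted quarter = 12; dotted sixteenth = 3; eighth note = 4; whole tied to quarter (whole + quarter) = 40; a full sixteenth-note triplet (3 notes) (three triplet sixteenths span one eighth) = 4; dotted quarter = 12; dotted sixteenth = 3; dotted whole = 48.
Altogether 12 + 3 + 4 + 40 + 4 + 12 + 3 + 48 = 126.
126 ÷ 64 = 1 complete bar with 62 left over.

1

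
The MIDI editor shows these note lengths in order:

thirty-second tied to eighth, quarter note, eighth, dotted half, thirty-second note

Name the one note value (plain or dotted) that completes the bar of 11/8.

The bar of 11/8 = 44 thirty-second notes.
Working in thirty-second notes: thirty-second tied to eighth (thirty-second + eighth) = 5; quarter note = 8; eighth = 4; dotted half = 24; thirty-second note = 1.
Sum: 5 + 8 + 4 + 24 + 1 = 42.
Remaining: 44 − 42 = 2 thirty-second notes, which is a sixteenth note.

sixteenth note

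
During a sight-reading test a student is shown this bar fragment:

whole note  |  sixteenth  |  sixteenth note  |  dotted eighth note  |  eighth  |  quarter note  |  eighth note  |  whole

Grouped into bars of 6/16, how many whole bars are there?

One bar of 6/16 = 6 sixteenth notes.
Each duration in sixteenth notes: whole note = 16; sixteenth = 1; sixteenth note = 1; dotted eighth note = 3; eighth = 2; quarter note = 4; eighth note = 2; whole = 16.
Altogether 16 + 1 + 1 + 3 + 2 + 4 + 2 + 16 = 45.
45 ÷ 6 = 7 complete bars with 3 left over.

7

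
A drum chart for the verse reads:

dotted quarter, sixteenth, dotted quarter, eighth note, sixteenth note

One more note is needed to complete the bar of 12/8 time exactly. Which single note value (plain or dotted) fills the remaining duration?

half note

The bar of 12/8 = 24 sixteenth notes.
Convert each value to sixteenth notes: dotted quarter = 6; sixteenth = 1; dotted quarter = 6; eighth note = 2; sixteenth note = 1.
Sum: 6 + 1 + 6 + 2 + 1 = 16.
Remaining: 24 − 16 = 8 sixteenth notes, which is a half note.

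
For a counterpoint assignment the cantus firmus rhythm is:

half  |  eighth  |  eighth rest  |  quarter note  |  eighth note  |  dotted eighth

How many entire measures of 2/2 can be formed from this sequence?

1

One bar of 2/2 = 16 sixteenth notes.
Working in sixteenth notes: half = 8; eighth = 2; eighth rest = 2; quarter note = 4; eighth note = 2; dotted eighth = 3.
Adding: 8 + 2 + 2 + 4 + 2 + 3 = 21.
21 ÷ 16 = 1 complete bar with 5 left over.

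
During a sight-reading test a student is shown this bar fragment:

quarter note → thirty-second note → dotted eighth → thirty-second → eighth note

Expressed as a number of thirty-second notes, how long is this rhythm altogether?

Working in thirty-second notes: quarter note = 8; thirty-second note = 1; dotted eighth = 6; thirty-second = 1; eighth note = 4.
Altogether 8 + 1 + 6 + 1 + 4 = 20 thirty-second notes.

20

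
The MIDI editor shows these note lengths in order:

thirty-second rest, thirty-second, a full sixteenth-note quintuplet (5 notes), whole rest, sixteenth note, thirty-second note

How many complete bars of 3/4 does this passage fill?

1

One bar of 3/4 = 24 thirty-second notes.
In thirty-second notes: thirty-second rest = 1; thirty-second = 1; a full sixteenth-note quintuplet (5 notes) (five quintuplet sixteenths span one quarter) = 8; whole rest = 32; sixteenth note = 2; thirty-second note = 1.
Altogether 1 + 1 + 8 + 32 + 2 + 1 = 45.
45 ÷ 24 = 1 complete bar with 21 left over.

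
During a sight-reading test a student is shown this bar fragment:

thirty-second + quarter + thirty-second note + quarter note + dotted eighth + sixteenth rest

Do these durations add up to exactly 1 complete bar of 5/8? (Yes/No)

No

One bar of 5/8 = 20 thirty-second notes.
Each duration in thirty-second notes: thirty-second = 1; quarter = 8; thirty-second note = 1; quarter note = 8; dotted eighth = 6; sixteenth rest = 2.
Altogether 1 + 8 + 1 + 8 + 6 + 2 = 26.
26 exceeds 20, so the answer is No.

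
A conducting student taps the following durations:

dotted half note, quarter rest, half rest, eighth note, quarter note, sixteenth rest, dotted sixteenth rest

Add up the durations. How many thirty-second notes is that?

65

Convert each value to thirty-second notes: dotted half note = 24; quarter rest = 8; half rest = 16; eighth note = 4; quarter note = 8; sixteenth rest = 2; dotted sixteenth rest = 3.
Total: 24 + 8 + 16 + 4 + 8 + 2 + 3 = 65 thirty-second notes.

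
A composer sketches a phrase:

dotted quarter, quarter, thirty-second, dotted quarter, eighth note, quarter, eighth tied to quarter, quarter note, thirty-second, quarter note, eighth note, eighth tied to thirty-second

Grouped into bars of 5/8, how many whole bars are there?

4

One bar of 5/8 = 20 thirty-second notes.
Working in thirty-second notes: dotted quarter = 12; quarter = 8; thirty-second = 1; dotted quarter = 12; eighth note = 4; quarter = 8; eighth tied to quarter (eighth + quarter) = 12; quarter note = 8; thirty-second = 1; quarter note = 8; eighth note = 4; eighth tied to thirty-second (eighth + thirty-second) = 5.
Altogether 12 + 8 + 1 + 12 + 4 + 8 + 12 + 8 + 1 + 8 + 4 + 5 = 83.
83 ÷ 20 = 4 complete bars with 3 left over.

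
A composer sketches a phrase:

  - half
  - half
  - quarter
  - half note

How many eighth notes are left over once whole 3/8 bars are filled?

2

One bar of 3/8 = 3 eighth notes.
Each duration in eighth notes: half = 4; half = 4; quarter = 2; half note = 4.
Altogether 4 + 4 + 2 + 4 = 14.
14 ÷ 3 = 4 complete bars with 2 eighth notes remaining.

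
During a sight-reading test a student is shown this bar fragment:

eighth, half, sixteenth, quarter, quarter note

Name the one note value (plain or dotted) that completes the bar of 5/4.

sixteenth note

The bar of 5/4 = 20 sixteenth notes.
Working in sixteenth notes: eighth = 2; half = 8; sixteenth = 1; quarter = 4; quarter note = 4.
Total: 2 + 8 + 1 + 4 + 4 = 19.
Remaining: 20 − 19 = 1 sixteenth note, which is a sixteenth note.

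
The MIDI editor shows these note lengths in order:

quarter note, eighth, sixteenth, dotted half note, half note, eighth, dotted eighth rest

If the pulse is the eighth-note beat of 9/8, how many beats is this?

16

One eighth-note beat = 2 sixteenth notes.
Express everything in sixteenth notes: quarter note = 4; eighth = 2; sixteenth = 1; dotted half note = 12; half note = 8; eighth = 2; dotted eighth rest = 3.
Sum: 4 + 2 + 1 + 12 + 8 + 2 + 3 = 32.
32 ÷ 2 = 16 beats.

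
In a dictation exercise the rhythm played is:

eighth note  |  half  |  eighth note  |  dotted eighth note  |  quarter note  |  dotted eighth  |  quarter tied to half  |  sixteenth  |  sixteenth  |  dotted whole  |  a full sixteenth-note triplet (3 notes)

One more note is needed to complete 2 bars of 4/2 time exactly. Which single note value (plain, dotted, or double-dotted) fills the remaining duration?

eighth note

2 bars of 4/2 = 64 sixteenth notes.
Convert each value to sixteenth notes: eighth note = 2; half = 8; eighth note = 2; dotted eighth note = 3; quarter note = 4; dotted eighth = 3; quarter tied to half (quarter + half) = 12; sixteenth = 1; sixteenth = 1; dotted whole = 24; a full sixteenth-note triplet (3 notes) (three triplet sixteenths span one eighth) = 2.
Altogether 2 + 8 + 2 + 3 + 4 + 3 + 12 + 1 + 1 + 24 + 2 = 62.
Remaining: 64 − 62 = 2 sixteenth notes, which is a eighth note.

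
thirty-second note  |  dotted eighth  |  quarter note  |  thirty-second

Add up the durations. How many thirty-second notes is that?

In thirty-second notes: thirty-second note = 1; dotted eighth = 6; quarter note = 8; thirty-second = 1.
Sum: 1 + 6 + 8 + 1 = 16 thirty-second notes.

16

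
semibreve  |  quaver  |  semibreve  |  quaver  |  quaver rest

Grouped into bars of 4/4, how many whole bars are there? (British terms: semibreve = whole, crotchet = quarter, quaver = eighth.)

One bar of 4/4 = 8 eighth notes.
Working in eighth notes: semibreve = 8; quaver = 1; semibreve = 8; quaver = 1; quaver rest = 1.
Altogether 8 + 1 + 8 + 1 + 1 = 19.
19 ÷ 8 = 2 complete bars with 3 left over.

2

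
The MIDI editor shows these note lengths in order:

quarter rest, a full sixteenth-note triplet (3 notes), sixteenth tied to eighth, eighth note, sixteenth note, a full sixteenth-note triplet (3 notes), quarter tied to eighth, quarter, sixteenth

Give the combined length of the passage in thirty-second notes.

Working in thirty-second notes: quarter rest = 8; a full sixteenth-note triplet (3 notes) (three triplet sixteenths span one eighth) = 4; sixteenth tied to eighth (sixteenth + eighth) = 6; eighth note = 4; sixteenth note = 2; a full sixteenth-note triplet (3 notes) (three triplet sixteenths span one eighth) = 4; quarter tied to eighth (quarter + eighth) = 12; quarter = 8; sixteenth = 2.
Total: 8 + 4 + 6 + 4 + 2 + 4 + 12 + 8 + 2 = 50 thirty-second notes.

50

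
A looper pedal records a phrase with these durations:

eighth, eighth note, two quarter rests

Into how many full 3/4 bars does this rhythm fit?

1

One bar of 3/4 = 6 eighth notes.
Working in eighth notes: eighth = 1; eighth note = 1; quarter rest = 2; quarter rest = 2.
Sum: 1 + 1 + 2 + 2 = 6.
6 ÷ 6 = 1 complete bar with 0 left over.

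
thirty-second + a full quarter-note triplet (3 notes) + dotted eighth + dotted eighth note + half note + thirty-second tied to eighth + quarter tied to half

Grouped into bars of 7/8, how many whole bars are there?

2

One bar of 7/8 = 28 thirty-second notes.
Working in thirty-second notes: thirty-second = 1; a full quarter-note triplet (3 notes) (three triplet quarters span one half) = 16; dotted eighth = 6; dotted eighth note = 6; half note = 16; thirty-second tied to eighth (thirty-second + eighth) = 5; quarter tied to half (quarter + half) = 24.
Sum: 1 + 16 + 6 + 6 + 16 + 5 + 24 = 74.
74 ÷ 28 = 2 complete bars with 18 left over.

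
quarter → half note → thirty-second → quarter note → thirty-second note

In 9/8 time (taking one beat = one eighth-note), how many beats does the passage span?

8.5

One eighth-note beat = 4 thirty-second notes.
In thirty-second notes: quarter = 8; half note = 16; thirty-second = 1; quarter note = 8; thirty-second note = 1.
Sum: 8 + 16 + 1 + 8 + 1 = 34.
34 ÷ 4 = 8.5 beats.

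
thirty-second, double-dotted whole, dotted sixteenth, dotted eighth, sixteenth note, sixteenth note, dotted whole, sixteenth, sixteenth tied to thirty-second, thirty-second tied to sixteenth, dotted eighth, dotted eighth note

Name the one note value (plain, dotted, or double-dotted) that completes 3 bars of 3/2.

3 bars of 3/2 = 144 thirty-second notes.
In thirty-second notes: thirty-second = 1; double-dotted whole = 56; dotted sixteenth = 3; dotted eighth = 6; sixteenth note = 2; sixteenth note = 2; dotted whole = 48; sixteenth = 2; sixteenth tied to thirty-second (sixteenth + thirty-second) = 3; thirty-second tied to sixteenth (thirty-second + sixteenth) = 3; dotted eighth = 6; dotted eighth note = 6.
Altogether 1 + 56 + 3 + 6 + 2 + 2 + 48 + 2 + 3 + 3 + 6 + 6 = 138.
Remaining: 144 − 138 = 6 thirty-second notes, which is a dotted eighth note.

dotted eighth note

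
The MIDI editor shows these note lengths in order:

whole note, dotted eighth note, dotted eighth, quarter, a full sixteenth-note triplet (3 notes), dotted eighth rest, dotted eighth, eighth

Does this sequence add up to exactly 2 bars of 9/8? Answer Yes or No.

Yes

One bar of 9/8 = 18 sixteenth notes, so 2 bars = 36.
Express everything in sixteenth notes: whole note = 16; dotted eighth note = 3; dotted eighth = 3; quarter = 4; a full sixteenth-note triplet (3 notes) (three triplet sixteenths span one eighth) = 2; dotted eighth rest = 3; dotted eighth = 3; eighth = 2.
Altogether 16 + 3 + 3 + 4 + 2 + 3 + 3 + 2 = 36.
36 equals 36, so the answer is Yes.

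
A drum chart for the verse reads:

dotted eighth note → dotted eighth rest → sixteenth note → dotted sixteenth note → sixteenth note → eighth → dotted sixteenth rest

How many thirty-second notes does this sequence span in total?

26

Convert each value to thirty-second notes: dotted eighth note = 6; dotted eighth rest = 6; sixteenth note = 2; dotted sixteenth note = 3; sixteenth note = 2; eighth = 4; dotted sixteenth rest = 3.
Total: 6 + 6 + 2 + 3 + 2 + 4 + 3 = 26 thirty-second notes.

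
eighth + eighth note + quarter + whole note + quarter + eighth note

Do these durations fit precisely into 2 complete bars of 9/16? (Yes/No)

One bar of 9/16 = 9 sixteenth notes, so 2 bars = 18.
In sixteenth notes: eighth = 2; eighth note = 2; quarter = 4; whole note = 16; quarter = 4; eighth note = 2.
Altogether 2 + 2 + 4 + 16 + 4 + 2 = 30.
30 exceeds 18, so the answer is No.

No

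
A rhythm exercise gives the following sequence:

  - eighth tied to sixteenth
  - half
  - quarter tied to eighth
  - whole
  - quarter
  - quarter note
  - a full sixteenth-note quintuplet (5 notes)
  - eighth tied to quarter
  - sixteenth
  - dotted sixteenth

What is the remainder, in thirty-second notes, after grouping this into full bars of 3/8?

11

One bar of 3/8 = 12 thirty-second notes.
Convert each value to thirty-second notes: eighth tied to sixteenth (eighth + sixteenth) = 6; half = 16; quarter tied to eighth (quarter + eighth) = 12; whole = 32; quarter = 8; quarter note = 8; a full sixteenth-note quintuplet (5 notes) (five quintuplet sixteenths span one quarter) = 8; eighth tied to quarter (eighth + quarter) = 12; sixteenth = 2; dotted sixteenth = 3.
Altogether 6 + 16 + 12 + 32 + 8 + 8 + 8 + 12 + 2 + 3 = 107.
107 ÷ 12 = 8 complete bars with 11 thirty-second notes remaining.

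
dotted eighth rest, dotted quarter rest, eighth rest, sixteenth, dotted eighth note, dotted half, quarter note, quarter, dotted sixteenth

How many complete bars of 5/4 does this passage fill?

1

One bar of 5/4 = 40 thirty-second notes.
Each duration in thirty-second notes: dotted eighth rest = 6; dotted quarter rest = 12; eighth rest = 4; sixteenth = 2; dotted eighth note = 6; dotted half = 24; quarter note = 8; quarter = 8; dotted sixteenth = 3.
Total: 6 + 12 + 4 + 2 + 6 + 24 + 8 + 8 + 3 = 73.
73 ÷ 40 = 1 complete bar with 33 left over.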